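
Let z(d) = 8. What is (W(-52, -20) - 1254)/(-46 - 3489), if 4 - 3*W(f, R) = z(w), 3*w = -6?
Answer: 538/1515 ≈ 0.35512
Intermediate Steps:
w = -2 (w = (1/3)*(-6) = -2)
W(f, R) = -4/3 (W(f, R) = 4/3 - 1/3*8 = 4/3 - 8/3 = -4/3)
(W(-52, -20) - 1254)/(-46 - 3489) = (-4/3 - 1254)/(-46 - 3489) = -3766/3/(-3535) = -3766/3*(-1/3535) = 538/1515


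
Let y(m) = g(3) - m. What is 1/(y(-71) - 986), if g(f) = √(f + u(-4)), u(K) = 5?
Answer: -915/837217 - 2*√2/837217 ≈ -0.0010963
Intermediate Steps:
g(f) = √(5 + f) (g(f) = √(f + 5) = √(5 + f))
y(m) = -m + 2*√2 (y(m) = √(5 + 3) - m = √8 - m = 2*√2 - m = -m + 2*√2)
1/(y(-71) - 986) = 1/((-1*(-71) + 2*√2) - 986) = 1/((71 + 2*√2) - 986) = 1/(-915 + 2*√2)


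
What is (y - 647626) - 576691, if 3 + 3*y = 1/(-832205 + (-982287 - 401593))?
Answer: -8139578265091/6648255 ≈ -1.2243e+6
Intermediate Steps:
y = -6648256/6648255 (y = -1 + 1/(3*(-832205 + (-982287 - 401593))) = -1 + 1/(3*(-832205 - 1383880)) = -1 + (1/3)/(-2216085) = -1 + (1/3)*(-1/2216085) = -1 - 1/6648255 = -6648256/6648255 ≈ -1.0000)
(y - 647626) - 576691 = (-6648256/6648255 - 647626) - 576691 = -4305589440886/6648255 - 576691 = -8139578265091/6648255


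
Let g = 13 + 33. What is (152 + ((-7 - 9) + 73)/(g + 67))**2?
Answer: 296976289/12769 ≈ 23258.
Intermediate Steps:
g = 46
(152 + ((-7 - 9) + 73)/(g + 67))**2 = (152 + ((-7 - 9) + 73)/(46 + 67))**2 = (152 + (-16 + 73)/113)**2 = (152 + 57*(1/113))**2 = (152 + 57/113)**2 = (17233/113)**2 = 296976289/12769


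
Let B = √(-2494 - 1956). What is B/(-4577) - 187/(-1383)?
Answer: 187/1383 - 5*I*√178/4577 ≈ 0.13521 - 0.014575*I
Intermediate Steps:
B = 5*I*√178 (B = √(-4450) = 5*I*√178 ≈ 66.708*I)
B/(-4577) - 187/(-1383) = (5*I*√178)/(-4577) - 187/(-1383) = (5*I*√178)*(-1/4577) - 187*(-1/1383) = -5*I*√178/4577 + 187/1383 = 187/1383 - 5*I*√178/4577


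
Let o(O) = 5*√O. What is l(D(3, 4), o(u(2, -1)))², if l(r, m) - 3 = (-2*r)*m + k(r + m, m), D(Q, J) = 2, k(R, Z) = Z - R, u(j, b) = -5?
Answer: (1 - 20*I*√5)² ≈ -1999.0 - 89.443*I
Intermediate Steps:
l(r, m) = 3 - r - 2*m*r (l(r, m) = 3 + ((-2*r)*m + (m - (r + m))) = 3 + (-2*m*r + (m - (m + r))) = 3 + (-2*m*r + (m + (-m - r))) = 3 + (-2*m*r - r) = 3 + (-r - 2*m*r) = 3 - r - 2*m*r)
l(D(3, 4), o(u(2, -1)))² = (3 - 1*2 - 2*5*√(-5)*2)² = (3 - 2 - 2*5*(I*√5)*2)² = (3 - 2 - 2*5*I*√5*2)² = (3 - 2 - 20*I*√5)² = (1 - 20*I*√5)²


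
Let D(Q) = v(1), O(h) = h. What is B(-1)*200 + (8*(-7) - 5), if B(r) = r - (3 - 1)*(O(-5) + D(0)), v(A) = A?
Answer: 1339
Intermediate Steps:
D(Q) = 1
B(r) = 8 + r (B(r) = r - (3 - 1)*(-5 + 1) = r - 2*(-4) = r - 1*(-8) = r + 8 = 8 + r)
B(-1)*200 + (8*(-7) - 5) = (8 - 1)*200 + (8*(-7) - 5) = 7*200 + (-56 - 5) = 1400 - 61 = 1339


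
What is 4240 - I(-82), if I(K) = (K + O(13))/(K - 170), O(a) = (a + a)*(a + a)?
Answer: 59393/14 ≈ 4242.4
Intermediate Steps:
O(a) = 4*a² (O(a) = (2*a)*(2*a) = 4*a²)
I(K) = (676 + K)/(-170 + K) (I(K) = (K + 4*13²)/(K - 170) = (K + 4*169)/(-170 + K) = (K + 676)/(-170 + K) = (676 + K)/(-170 + K))
4240 - I(-82) = 4240 - (676 - 82)/(-170 - 82) = 4240 - 594/(-252) = 4240 - (-1)*594/252 = 4240 - 1*(-33/14) = 4240 + 33/14 = 59393/14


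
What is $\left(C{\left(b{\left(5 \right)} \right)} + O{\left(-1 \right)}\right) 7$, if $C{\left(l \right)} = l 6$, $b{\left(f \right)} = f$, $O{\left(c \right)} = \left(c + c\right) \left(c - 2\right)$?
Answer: $252$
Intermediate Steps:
$O{\left(c \right)} = 2 c \left(-2 + c\right)$
$C{\left(l \right)} = 6 l$
$\left(C{\left(b{\left(5 \right)} \right)} + O{\left(-1 \right)}\right) 7 = \left(6 \cdot 5 + 2 \left(-1\right) \left(-2 - 1\right)\right) 7 = \left(30 + 2 \left(-1\right) \left(-3\right)\right) 7 = \left(30 + 6\right) 7 = 36 \cdot 7 = 252$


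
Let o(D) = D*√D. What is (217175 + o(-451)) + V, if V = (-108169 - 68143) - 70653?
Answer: -29790 - 451*I*√451 ≈ -29790.0 - 9577.8*I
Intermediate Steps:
V = -246965 (V = -176312 - 70653 = -246965)
o(D) = D^(3/2)
(217175 + o(-451)) + V = (217175 + (-451)^(3/2)) - 246965 = (217175 - 451*I*√451) - 246965 = -29790 - 451*I*√451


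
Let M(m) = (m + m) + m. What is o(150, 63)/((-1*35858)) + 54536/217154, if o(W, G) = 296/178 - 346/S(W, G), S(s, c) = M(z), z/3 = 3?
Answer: 1176252619939/4677864910299 ≈ 0.25145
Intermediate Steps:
z = 9 (z = 3*3 = 9)
M(m) = 3*m (M(m) = 2*m + m = 3*m)
S(s, c) = 27 (S(s, c) = 3*9 = 27)
o(W, G) = -26798/2403 (o(W, G) = 296/178 - 346/27 = 296*(1/178) - 346*1/27 = 148/89 - 346/27 = -26798/2403)
o(150, 63)/((-1*35858)) + 54536/217154 = -26798/(2403*((-1*35858))) + 54536/217154 = -26798/2403/(-35858) + 54536*(1/217154) = -26798/2403*(-1/35858) + 27268/108577 = 13399/43083387 + 27268/108577 = 1176252619939/4677864910299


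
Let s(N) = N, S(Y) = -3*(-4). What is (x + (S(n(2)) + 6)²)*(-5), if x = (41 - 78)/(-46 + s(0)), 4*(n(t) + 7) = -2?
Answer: -74705/46 ≈ -1624.0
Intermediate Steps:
n(t) = -15/2 (n(t) = -7 + (¼)*(-2) = -7 - ½ = -15/2)
S(Y) = 12
x = 37/46 (x = (41 - 78)/(-46 + 0) = -37/(-46) = -37*(-1/46) = 37/46 ≈ 0.80435)
(x + (S(n(2)) + 6)²)*(-5) = (37/46 + (12 + 6)²)*(-5) = (37/46 + 18²)*(-5) = (37/46 + 324)*(-5) = (14941/46)*(-5) = -74705/46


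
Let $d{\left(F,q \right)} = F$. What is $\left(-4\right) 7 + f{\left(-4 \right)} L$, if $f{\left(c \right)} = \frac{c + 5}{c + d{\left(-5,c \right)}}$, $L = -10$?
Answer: $- \frac{242}{9} \approx -26.889$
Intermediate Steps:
$f{\left(c \right)} = \frac{5 + c}{-5 + c}$ ($f{\left(c \right)} = \frac{c + 5}{c - 5} = \frac{5 + c}{-5 + c}$)
$\left(-4\right) 7 + f{\left(-4 \right)} L = \left(-4\right) 7 + \frac{5 - 4}{-5 - 4} \left(-10\right) = -28 + \frac{1}{-9} \cdot 1 \left(-10\right) = -28 + \left(- \frac{1}{9}\right) 1 \left(-10\right) = -28 - - \frac{10}{9} = -28 + \frac{10}{9} = - \frac{242}{9}$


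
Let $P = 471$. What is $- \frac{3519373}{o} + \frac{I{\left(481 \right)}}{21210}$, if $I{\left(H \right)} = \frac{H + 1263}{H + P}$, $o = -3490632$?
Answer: $\frac{1480603869341}{1468386710280} \approx 1.0083$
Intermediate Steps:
$I{\left(H \right)} = \frac{1263 + H}{471 + H}$ ($I{\left(H \right)} = \frac{H + 1263}{H + 471} = \frac{1263 + H}{471 + H}$)
$- \frac{3519373}{o} + \frac{I{\left(481 \right)}}{21210} = - \frac{3519373}{-3490632} + \frac{\frac{1}{471 + 481} \left(1263 + 481\right)}{21210} = \left(-3519373\right) \left(- \frac{1}{3490632}\right) + \frac{1}{952} \cdot 1744 \cdot \frac{1}{21210} = \frac{3519373}{3490632} + \frac{1}{952} \cdot 1744 \cdot \frac{1}{21210} = \frac{3519373}{3490632} + \frac{218}{119} \cdot \frac{1}{21210} = \frac{3519373}{3490632} + \frac{109}{1261995} = \frac{1480603869341}{1468386710280}$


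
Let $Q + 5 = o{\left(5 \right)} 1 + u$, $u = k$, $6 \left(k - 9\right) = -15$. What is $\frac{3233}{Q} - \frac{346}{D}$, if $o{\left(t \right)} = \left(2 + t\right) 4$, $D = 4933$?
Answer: $\frac{31876364}{291047} \approx 109.52$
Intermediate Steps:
$k = \frac{13}{2}$ ($k = 9 + \frac{1}{6} \left(-15\right) = 9 - \frac{5}{2} = \frac{13}{2} \approx 6.5$)
$u = \frac{13}{2} \approx 6.5$
$o{\left(t \right)} = 8 + 4 t$
$Q = \frac{59}{2}$ ($Q = -5 + \left(\left(8 + 4 \cdot 5\right) 1 + \frac{13}{2}\right) = -5 + \left(\left(8 + 20\right) 1 + \frac{13}{2}\right) = -5 + \left(28 \cdot 1 + \frac{13}{2}\right) = -5 + \left(28 + \frac{13}{2}\right) = -5 + \frac{69}{2} = \frac{59}{2} \approx 29.5$)
$\frac{3233}{Q} - \frac{346}{D} = \frac{3233}{\frac{59}{2}} - \frac{346}{4933} = 3233 \cdot \frac{2}{59} - \frac{346}{4933} = \frac{6466}{59} - \frac{346}{4933} = \frac{31876364}{291047}$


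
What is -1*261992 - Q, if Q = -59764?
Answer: -202228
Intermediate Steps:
-1*261992 - Q = -1*261992 - 1*(-59764) = -261992 + 59764 = -202228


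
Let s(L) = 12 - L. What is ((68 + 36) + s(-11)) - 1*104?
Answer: 23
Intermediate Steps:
((68 + 36) + s(-11)) - 1*104 = ((68 + 36) + (12 - 1*(-11))) - 1*104 = (104 + (12 + 11)) - 104 = (104 + 23) - 104 = 127 - 104 = 23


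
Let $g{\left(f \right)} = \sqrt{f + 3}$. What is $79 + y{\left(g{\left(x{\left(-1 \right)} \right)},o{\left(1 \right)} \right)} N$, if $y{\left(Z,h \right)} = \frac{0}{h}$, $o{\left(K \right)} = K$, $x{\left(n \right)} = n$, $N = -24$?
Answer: $79$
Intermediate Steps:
$g{\left(f \right)} = \sqrt{3 + f}$
$y{\left(Z,h \right)} = 0$
$79 + y{\left(g{\left(x{\left(-1 \right)} \right)},o{\left(1 \right)} \right)} N = 79 + 0 \left(-24\right) = 79 + 0 = 79$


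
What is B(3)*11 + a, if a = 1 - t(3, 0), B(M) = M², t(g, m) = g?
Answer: 97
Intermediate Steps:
a = -2 (a = 1 - 1*3 = 1 - 3 = -2)
B(3)*11 + a = 3²*11 - 2 = 9*11 - 2 = 99 - 2 = 97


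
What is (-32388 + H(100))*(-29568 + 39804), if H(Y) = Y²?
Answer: -229163568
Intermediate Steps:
(-32388 + H(100))*(-29568 + 39804) = (-32388 + 100²)*(-29568 + 39804) = (-32388 + 10000)*10236 = -22388*10236 = -229163568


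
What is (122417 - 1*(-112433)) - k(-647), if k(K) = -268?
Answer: 235118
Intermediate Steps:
(122417 - 1*(-112433)) - k(-647) = (122417 - 1*(-112433)) - 1*(-268) = (122417 + 112433) + 268 = 234850 + 268 = 235118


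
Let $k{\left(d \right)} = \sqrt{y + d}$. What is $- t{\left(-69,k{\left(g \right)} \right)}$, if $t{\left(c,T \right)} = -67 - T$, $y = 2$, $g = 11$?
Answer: $67 + \sqrt{13} \approx 70.606$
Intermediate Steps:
$k{\left(d \right)} = \sqrt{2 + d}$
$- t{\left(-69,k{\left(g \right)} \right)} = - (-67 - \sqrt{2 + 11}) = - (-67 - \sqrt{13}) = 67 + \sqrt{13}$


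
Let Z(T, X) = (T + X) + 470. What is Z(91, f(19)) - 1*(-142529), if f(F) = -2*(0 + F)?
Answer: 143052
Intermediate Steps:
f(F) = -2*F
Z(T, X) = 470 + T + X
Z(91, f(19)) - 1*(-142529) = (470 + 91 - 2*19) - 1*(-142529) = (470 + 91 - 38) + 142529 = 523 + 142529 = 143052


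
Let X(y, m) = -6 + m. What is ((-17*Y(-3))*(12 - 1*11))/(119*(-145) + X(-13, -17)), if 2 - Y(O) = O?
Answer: 85/17278 ≈ 0.0049196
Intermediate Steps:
Y(O) = 2 - O
((-17*Y(-3))*(12 - 1*11))/(119*(-145) + X(-13, -17)) = ((-17*(2 - 1*(-3)))*(12 - 1*11))/(119*(-145) + (-6 - 17)) = ((-17*(2 + 3))*(12 - 11))/(-17255 - 23) = (-17*5*1)/(-17278) = -85*1*(-1/17278) = -85*(-1/17278) = 85/17278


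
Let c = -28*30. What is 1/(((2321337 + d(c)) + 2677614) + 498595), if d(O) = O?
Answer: 1/5496706 ≈ 1.8193e-7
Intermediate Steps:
c = -840
1/(((2321337 + d(c)) + 2677614) + 498595) = 1/(((2321337 - 840) + 2677614) + 498595) = 1/((2320497 + 2677614) + 498595) = 1/(4998111 + 498595) = 1/5496706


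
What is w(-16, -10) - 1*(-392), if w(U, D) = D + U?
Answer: 366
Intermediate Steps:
w(-16, -10) - 1*(-392) = (-10 - 16) - 1*(-392) = -26 + 392 = 366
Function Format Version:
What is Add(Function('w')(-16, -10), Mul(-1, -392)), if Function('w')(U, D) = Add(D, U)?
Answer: 366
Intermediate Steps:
Add(Function('w')(-16, -10), Mul(-1, -392)) = Add(Add(-10, -16), Mul(-1, -392)) = Add(-26, 392) = 366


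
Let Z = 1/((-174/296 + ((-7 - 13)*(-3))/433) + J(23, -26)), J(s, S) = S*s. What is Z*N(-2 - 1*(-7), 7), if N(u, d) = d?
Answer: -448588/38351023 ≈ -0.011697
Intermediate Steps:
Z = -64084/38351023 (Z = 1/((-174/296 + ((-7 - 13)*(-3))/433) - 26*23) = 1/((-174*1/296 - 20*(-3)*(1/433)) - 598) = 1/((-87/148 + 60*(1/433)) - 598) = 1/((-87/148 + 60/433) - 598) = 1/(-28791/64084 - 598) = 1/(-38351023/64084) = -64084/38351023 ≈ -0.0016710)
Z*N(-2 - 1*(-7), 7) = -64084/38351023*7 = -448588/38351023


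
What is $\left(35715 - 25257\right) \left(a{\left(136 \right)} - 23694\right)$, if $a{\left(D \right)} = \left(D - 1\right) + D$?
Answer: $-244957734$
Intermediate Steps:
$a{\left(D \right)} = -1 + 2 D$ ($a{\left(D \right)} = \left(-1 + D\right) + D = -1 + 2 D$)
$\left(35715 - 25257\right) \left(a{\left(136 \right)} - 23694\right) = \left(35715 - 25257\right) \left(\left(-1 + 2 \cdot 136\right) - 23694\right) = 10458 \left(\left(-1 + 272\right) - 23694\right) = 10458 \left(271 - 23694\right) = 10458 \left(-23423\right) = -244957734$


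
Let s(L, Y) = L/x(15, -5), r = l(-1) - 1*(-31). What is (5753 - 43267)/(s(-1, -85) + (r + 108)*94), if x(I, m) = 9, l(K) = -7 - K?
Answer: -337626/112517 ≈ -3.0007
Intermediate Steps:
r = 25 (r = (-7 - 1*(-1)) - 1*(-31) = (-7 + 1) + 31 = -6 + 31 = 25)
s(L, Y) = L/9
(5753 - 43267)/(s(-1, -85) + (r + 108)*94) = (5753 - 43267)/((⅑)*(-1) + (25 + 108)*94) = -37514/(-⅑ + 133*94) = -37514/(-⅑ + 12502) = -37514/112517/9 = -37514*9/112517 = -337626/112517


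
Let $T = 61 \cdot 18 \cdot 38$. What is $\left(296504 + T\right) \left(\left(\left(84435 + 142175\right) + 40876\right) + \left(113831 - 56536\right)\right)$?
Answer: $109850028068$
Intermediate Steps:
$T = 41724$ ($T = 1098 \cdot 38 = 41724$)
$\left(296504 + T\right) \left(\left(\left(84435 + 142175\right) + 40876\right) + \left(113831 - 56536\right)\right) = \left(296504 + 41724\right) \left(\left(\left(84435 + 142175\right) + 40876\right) + \left(113831 - 56536\right)\right) = 338228 \left(\left(226610 + 40876\right) + 57295\right) = 338228 \left(267486 + 57295\right) = 338228 \cdot 324781 = 109850028068$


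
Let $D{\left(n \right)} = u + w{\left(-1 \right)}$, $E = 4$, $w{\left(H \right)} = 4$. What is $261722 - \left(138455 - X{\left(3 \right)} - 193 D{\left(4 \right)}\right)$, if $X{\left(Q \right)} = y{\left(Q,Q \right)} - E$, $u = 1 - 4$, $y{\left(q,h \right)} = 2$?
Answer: $123458$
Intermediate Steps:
$u = -3$ ($u = 1 - 4 = -3$)
$X{\left(Q \right)} = -2$ ($X{\left(Q \right)} = 2 - 4 = -2$)
$D{\left(n \right)} = 1$ ($D{\left(n \right)} = -3 + 4 = 1$)
$261722 - \left(138455 - X{\left(3 \right)} - 193 D{\left(4 \right)}\right) = 261722 + \left(\left(193 \cdot 1 - 2\right) - 138455\right) = 261722 + \left(\left(193 - 2\right) - 138455\right) = 261722 + \left(191 - 138455\right) = 261722 - 138264 = 123458$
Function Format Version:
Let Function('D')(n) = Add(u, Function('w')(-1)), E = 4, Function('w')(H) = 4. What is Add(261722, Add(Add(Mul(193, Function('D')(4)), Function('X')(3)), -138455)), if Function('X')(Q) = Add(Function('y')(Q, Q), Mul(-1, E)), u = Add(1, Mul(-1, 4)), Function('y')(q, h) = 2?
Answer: 123458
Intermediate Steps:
u = -3 (u = Add(1, -4) = -3)
Function('X')(Q) = -2 (Function('X')(Q) = Add(2, Mul(-1, 4)) = Add(2, -4) = -2)
Function('D')(n) = 1 (Function('D')(n) = Add(-3, 4) = 1)
Add(261722, Add(Add(Mul(193, Function('D')(4)), Function('X')(3)), -138455)) = Add(261722, Add(Add(Mul(193, 1), -2), -138455)) = Add(261722, Add(Add(193, -2), -138455)) = Add(261722, Add(191, -138455)) = Add(261722, -138264) = 123458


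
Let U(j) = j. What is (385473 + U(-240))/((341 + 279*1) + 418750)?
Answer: 128411/139790 ≈ 0.91860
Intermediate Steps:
(385473 + U(-240))/((341 + 279*1) + 418750) = (385473 - 240)/((341 + 279*1) + 418750) = 385233/((341 + 279) + 418750) = 385233/(620 + 418750) = 385233/419370 = 385233*(1/419370) = 128411/139790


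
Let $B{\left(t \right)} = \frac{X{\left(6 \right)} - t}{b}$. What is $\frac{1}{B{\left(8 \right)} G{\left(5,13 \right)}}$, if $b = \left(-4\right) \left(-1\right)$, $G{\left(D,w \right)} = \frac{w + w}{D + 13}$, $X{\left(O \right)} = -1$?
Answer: $- \frac{4}{13} \approx -0.30769$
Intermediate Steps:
$G{\left(D,w \right)} = \frac{2 w}{13 + D}$
$b = 4$
$B{\left(t \right)} = - \frac{1}{4} - \frac{t}{4}$ ($B{\left(t \right)} = \frac{-1 - t}{4} = \left(-1 - t\right) \frac{1}{4} = - \frac{1}{4} - \frac{t}{4}$)
$\frac{1}{B{\left(8 \right)} G{\left(5,13 \right)}} = \frac{1}{\left(- \frac{1}{4} - 2\right) 2 \cdot 13 \frac{1}{13 + 5}} = \frac{1}{\left(- \frac{1}{4} - 2\right) 2 \cdot 13 \cdot \frac{1}{18}} = \frac{1}{\left(- \frac{9}{4}\right) 2 \cdot 13 \cdot \frac{1}{18}} = \frac{1}{\left(- \frac{9}{4}\right) \frac{13}{9}} = \frac{1}{- \frac{13}{4}} = - \frac{4}{13}$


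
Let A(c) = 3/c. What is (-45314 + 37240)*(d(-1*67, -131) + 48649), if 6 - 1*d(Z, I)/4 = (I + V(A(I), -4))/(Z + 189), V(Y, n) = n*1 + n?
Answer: -23974378494/61 ≈ -3.9302e+8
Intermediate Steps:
V(Y, n) = 2*n (V(Y, n) = n + n = 2*n)
d(Z, I) = 24 - 4*(-8 + I)/(189 + Z) (d(Z, I) = 24 - 4*(I + 2*(-4))/(Z + 189) = 24 - 4*(I - 8)/(189 + Z) = 24 - 4*(-8 + I)/(189 + Z))
(-45314 + 37240)*(d(-1*67, -131) + 48649) = (-45314 + 37240)*(4*(1142 - 1*(-131) + 6*(-1*67))/(189 - 1*67) + 48649) = -8074*(4*(1142 + 131 + 6*(-67))/(189 - 67) + 48649) = -8074*(4*(1142 + 131 - 402)/122 + 48649) = -8074*(4*(1/122)*871 + 48649) = -8074*(1742/61 + 48649) = -8074*2969331/61 = -23974378494/61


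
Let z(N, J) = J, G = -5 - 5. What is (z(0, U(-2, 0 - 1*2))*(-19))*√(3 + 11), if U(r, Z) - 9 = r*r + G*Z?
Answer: -627*√14 ≈ -2346.0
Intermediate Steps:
G = -10
U(r, Z) = 9 + r² - 10*Z (U(r, Z) = 9 + (r*r - 10*Z) = 9 + (r² - 10*Z) = 9 + r² - 10*Z)
(z(0, U(-2, 0 - 1*2))*(-19))*√(3 + 11) = ((9 + (-2)² - 10*(0 - 1*2))*(-19))*√(3 + 11) = ((9 + 4 - 10*(0 - 2))*(-19))*√14 = ((9 + 4 - 10*(-2))*(-19))*√14 = ((9 + 4 + 20)*(-19))*√14 = (33*(-19))*√14 = -627*√14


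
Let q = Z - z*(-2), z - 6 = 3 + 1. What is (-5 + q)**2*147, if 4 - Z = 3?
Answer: 37632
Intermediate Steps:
Z = 1 (Z = 4 - 1*3 = 4 - 3 = 1)
z = 10 (z = 6 + (3 + 1) = 6 + 4 = 10)
q = 21 (q = 1 - 10*(-2) = 1 - 1*(-20) = 1 + 20 = 21)
(-5 + q)**2*147 = (-5 + 21)**2*147 = 16**2*147 = 256*147 = 37632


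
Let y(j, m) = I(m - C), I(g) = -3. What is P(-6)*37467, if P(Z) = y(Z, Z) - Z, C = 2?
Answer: 112401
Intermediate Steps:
y(j, m) = -3
P(Z) = -3 - Z
P(-6)*37467 = (-3 - 1*(-6))*37467 = (-3 + 6)*37467 = 3*37467 = 112401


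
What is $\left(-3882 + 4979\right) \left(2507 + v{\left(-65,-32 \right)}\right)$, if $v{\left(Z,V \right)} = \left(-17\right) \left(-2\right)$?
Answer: $2787477$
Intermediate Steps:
$v{\left(Z,V \right)} = 34$
$\left(-3882 + 4979\right) \left(2507 + v{\left(-65,-32 \right)}\right) = \left(-3882 + 4979\right) \left(2507 + 34\right) = 1097 \cdot 2541 = 2787477$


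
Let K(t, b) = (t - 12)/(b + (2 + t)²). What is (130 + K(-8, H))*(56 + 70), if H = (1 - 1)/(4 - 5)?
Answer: 16310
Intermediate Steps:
H = 0 (H = 0/(-1) = 0*(-1) = 0)
K(t, b) = (-12 + t)/(b + (2 + t)²)
(130 + K(-8, H))*(56 + 70) = (130 + (-12 - 8)/(0 + (2 - 8)²))*(56 + 70) = (130 - 20/(0 + (-6)²))*126 = (130 - 20/(0 + 36))*126 = (130 - 20/36)*126 = (130 + (1/36)*(-20))*126 = (130 - 5/9)*126 = (1165/9)*126 = 16310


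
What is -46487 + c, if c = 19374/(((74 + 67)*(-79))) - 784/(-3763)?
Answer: -649538637715/13972019 ≈ -46489.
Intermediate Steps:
c = -21390462/13972019 (c = 19374/((141*(-79))) - 784*(-1/3763) = 19374/(-11139) + 784/3763 = 19374*(-1/11139) + 784/3763 = -6458/3713 + 784/3763 = -21390462/13972019 ≈ -1.5310)
-46487 + c = -46487 - 21390462/13972019 = -649538637715/13972019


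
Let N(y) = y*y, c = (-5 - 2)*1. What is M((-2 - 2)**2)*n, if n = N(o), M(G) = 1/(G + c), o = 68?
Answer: 4624/9 ≈ 513.78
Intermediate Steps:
c = -7 (c = -7*1 = -7)
M(G) = 1/(-7 + G) (M(G) = 1/(G - 7) = 1/(-7 + G))
N(y) = y**2
n = 4624 (n = 68**2 = 4624)
M((-2 - 2)**2)*n = 4624/(-7 + (-2 - 2)**2) = 4624/(-7 + (-4)**2) = 4624/(-7 + 16) = 4624/9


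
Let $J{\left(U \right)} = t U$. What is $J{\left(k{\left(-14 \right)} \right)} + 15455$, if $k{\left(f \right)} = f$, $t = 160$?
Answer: $13215$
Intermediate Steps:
$J{\left(U \right)} = 160 U$
$J{\left(k{\left(-14 \right)} \right)} + 15455 = 160 \left(-14\right) + 15455 = -2240 + 15455 = 13215$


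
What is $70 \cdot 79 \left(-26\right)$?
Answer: $-143780$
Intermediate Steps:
$70 \cdot 79 \left(-26\right) = 5530 \left(-26\right) = -143780$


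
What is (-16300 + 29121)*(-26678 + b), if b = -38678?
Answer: -837929276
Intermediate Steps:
(-16300 + 29121)*(-26678 + b) = (-16300 + 29121)*(-26678 - 38678) = 12821*(-65356) = -837929276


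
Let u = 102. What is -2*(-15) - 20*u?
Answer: -2010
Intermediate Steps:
-2*(-15) - 20*u = -2*(-15) - 20*102 = 30 - 2040 = -2010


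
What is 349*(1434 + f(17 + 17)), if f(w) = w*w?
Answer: 903910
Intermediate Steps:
f(w) = w**2
349*(1434 + f(17 + 17)) = 349*(1434 + (17 + 17)**2) = 349*(1434 + 34**2) = 349*(1434 + 1156) = 349*2590 = 903910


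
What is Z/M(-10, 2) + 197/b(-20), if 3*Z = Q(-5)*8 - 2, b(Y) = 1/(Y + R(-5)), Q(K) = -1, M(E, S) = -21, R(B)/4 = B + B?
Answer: -744650/63 ≈ -11820.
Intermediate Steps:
R(B) = 8*B (R(B) = 4*(B + B) = 4*(2*B) = 8*B)
b(Y) = 1/(-40 + Y) (b(Y) = 1/(Y + 8*(-5)) = 1/(Y - 40) = 1/(-40 + Y))
Z = -10/3 (Z = (-1*8 - 2)/3 = (-8 - 2)/3 = (⅓)*(-10) = -10/3 ≈ -3.3333)
Z/M(-10, 2) + 197/b(-20) = -10/3/(-21) + 197/(1/(-40 - 20)) = -10/3*(-1/21) + 197/(1/(-60)) = 10/63 + 197/(-1/60) = 10/63 + 197*(-60) = 10/63 - 11820 = -744650/63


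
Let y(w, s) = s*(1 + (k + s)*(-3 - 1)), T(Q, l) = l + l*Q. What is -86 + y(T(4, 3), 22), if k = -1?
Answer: -1912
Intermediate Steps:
T(Q, l) = l + Q*l
y(w, s) = s*(5 - 4*s) (y(w, s) = s*(1 + (-1 + s)*(-3 - 1)) = s*(1 + (-1 + s)*(-4)) = s*(1 + (4 - 4*s)) = s*(5 - 4*s))
-86 + y(T(4, 3), 22) = -86 + 22*(5 - 4*22) = -86 + 22*(5 - 88) = -86 + 22*(-83) = -86 - 1826 = -1912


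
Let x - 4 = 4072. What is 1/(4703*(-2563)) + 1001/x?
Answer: 12065838713/49131243964 ≈ 0.24558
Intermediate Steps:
x = 4076 (x = 4 + 4072 = 4076)
1/(4703*(-2563)) + 1001/x = 1/(4703*(-2563)) + 1001/4076 = (1/4703)*(-1/2563) + 1001*(1/4076) = -1/12053789 + 1001/4076 = 12065838713/49131243964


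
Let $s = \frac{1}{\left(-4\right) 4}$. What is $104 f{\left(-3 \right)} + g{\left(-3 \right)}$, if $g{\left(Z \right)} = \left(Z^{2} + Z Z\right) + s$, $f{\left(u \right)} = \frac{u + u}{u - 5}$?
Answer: $\frac{1535}{16} \approx 95.938$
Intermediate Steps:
$f{\left(u \right)} = \frac{2 u}{-5 + u}$
$s = - \frac{1}{16}$ ($s = \frac{1}{-16} = - \frac{1}{16} \approx -0.0625$)
$g{\left(Z \right)} = - \frac{1}{16} + 2 Z^{2}$ ($g{\left(Z \right)} = \left(Z^{2} + Z Z\right) - \frac{1}{16} = \left(Z^{2} + Z^{2}\right) - \frac{1}{16} = 2 Z^{2} - \frac{1}{16} = - \frac{1}{16} + 2 Z^{2}$)
$104 f{\left(-3 \right)} + g{\left(-3 \right)} = 104 \cdot 2 \left(-3\right) \frac{1}{-5 - 3} - \left(\frac{1}{16} - 2 \left(-3\right)^{2}\right) = 104 \cdot 2 \left(-3\right) \frac{1}{-8} + \left(- \frac{1}{16} + 2 \cdot 9\right) = 104 \cdot 2 \left(-3\right) \left(- \frac{1}{8}\right) + \left(- \frac{1}{16} + 18\right) = 104 \cdot \frac{3}{4} + \frac{287}{16} = 78 + \frac{287}{16} = \frac{1535}{16}$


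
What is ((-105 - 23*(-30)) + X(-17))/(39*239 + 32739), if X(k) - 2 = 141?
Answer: 182/10515 ≈ 0.017309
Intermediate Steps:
X(k) = 143 (X(k) = 2 + 141 = 143)
((-105 - 23*(-30)) + X(-17))/(39*239 + 32739) = ((-105 - 23*(-30)) + 143)/(39*239 + 32739) = ((-105 + 690) + 143)/(9321 + 32739) = (585 + 143)/42060 = 728*(1/42060) = 182/10515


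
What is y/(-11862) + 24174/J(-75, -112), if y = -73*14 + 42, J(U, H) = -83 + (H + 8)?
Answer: -8428492/65241 ≈ -129.19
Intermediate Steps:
J(U, H) = -75 + H (J(U, H) = -83 + (8 + H) = -75 + H)
y = -980 (y = -1022 + 42 = -980)
y/(-11862) + 24174/J(-75, -112) = -980/(-11862) + 24174/(-75 - 112) = -980*(-1/11862) + 24174/(-187) = 490/5931 + 24174*(-1/187) = 490/5931 - 1422/11 = -8428492/65241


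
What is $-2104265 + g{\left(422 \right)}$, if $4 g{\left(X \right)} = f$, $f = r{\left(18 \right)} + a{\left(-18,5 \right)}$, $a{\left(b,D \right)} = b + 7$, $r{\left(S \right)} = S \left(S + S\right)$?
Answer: $- \frac{8416423}{4} \approx -2.1041 \cdot 10^{6}$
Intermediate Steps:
$r{\left(S \right)} = 2 S^{2}$ ($r{\left(S \right)} = S 2 S = 2 S^{2}$)
$a{\left(b,D \right)} = 7 + b$
$f = 637$ ($f = 2 \cdot 18^{2} + \left(7 - 18\right) = 2 \cdot 324 - 11 = 648 - 11 = 637$)
$g{\left(X \right)} = \frac{637}{4}$ ($g{\left(X \right)} = \frac{1}{4} \cdot 637 = \frac{637}{4}$)
$-2104265 + g{\left(422 \right)} = -2104265 + \frac{637}{4} = - \frac{8416423}{4}$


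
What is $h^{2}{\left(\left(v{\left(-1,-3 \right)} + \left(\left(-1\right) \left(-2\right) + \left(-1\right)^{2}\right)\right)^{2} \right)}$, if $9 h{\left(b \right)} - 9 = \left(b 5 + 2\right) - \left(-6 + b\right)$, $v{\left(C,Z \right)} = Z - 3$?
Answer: $\frac{2809}{81} \approx 34.679$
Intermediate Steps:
$v{\left(C,Z \right)} = -3 + Z$
$h{\left(b \right)} = \frac{17}{9} + \frac{4 b}{9}$ ($h{\left(b \right)} = 1 + \frac{\left(b 5 + 2\right) - \left(-6 + b\right)}{9} = 1 + \frac{\left(5 b + 2\right) - \left(-6 + b\right)}{9} = 1 + \frac{\left(2 + 5 b\right) - \left(-6 + b\right)}{9} = 1 + \frac{8 + 4 b}{9} = 1 + \left(\frac{8}{9} + \frac{4 b}{9}\right) = \frac{17}{9} + \frac{4 b}{9}$)
$h^{2}{\left(\left(v{\left(-1,-3 \right)} + \left(\left(-1\right) \left(-2\right) + \left(-1\right)^{2}\right)\right)^{2} \right)} = \left(\frac{17}{9} + \frac{4 \left(\left(-3 - 3\right) + \left(\left(-1\right) \left(-2\right) + \left(-1\right)^{2}\right)\right)^{2}}{9}\right)^{2} = \left(\frac{17}{9} + \frac{4 \left(-6 + \left(2 + 1\right)\right)^{2}}{9}\right)^{2} = \left(\frac{17}{9} + \frac{4 \left(-6 + 3\right)^{2}}{9}\right)^{2} = \left(\frac{17}{9} + \frac{4 \left(-3\right)^{2}}{9}\right)^{2} = \left(\frac{17}{9} + \frac{4}{9} \cdot 9\right)^{2} = \left(\frac{17}{9} + 4\right)^{2} = \left(\frac{53}{9}\right)^{2} = \frac{2809}{81}$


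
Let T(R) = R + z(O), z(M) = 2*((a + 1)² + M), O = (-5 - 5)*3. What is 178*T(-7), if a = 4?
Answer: -3026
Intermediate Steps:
O = -30 (O = -10*3 = -30)
z(M) = 50 + 2*M (z(M) = 2*((4 + 1)² + M) = 2*(5² + M) = 2*(25 + M) = 50 + 2*M)
T(R) = -10 + R (T(R) = R + (50 + 2*(-30)) = R + (50 - 60) = R - 10 = -10 + R)
178*T(-7) = 178*(-10 - 7) = 178*(-17) = -3026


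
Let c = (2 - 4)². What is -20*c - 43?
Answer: -123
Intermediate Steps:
c = 4 (c = (-2)² = 4)
-20*c - 43 = -20*4 - 43 = -80 - 43 = -123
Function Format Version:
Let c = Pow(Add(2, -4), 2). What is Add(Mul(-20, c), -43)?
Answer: -123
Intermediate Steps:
c = 4 (c = Pow(-2, 2) = 4)
Add(Mul(-20, c), -43) = Add(Mul(-20, 4), -43) = Add(-80, -43) = -123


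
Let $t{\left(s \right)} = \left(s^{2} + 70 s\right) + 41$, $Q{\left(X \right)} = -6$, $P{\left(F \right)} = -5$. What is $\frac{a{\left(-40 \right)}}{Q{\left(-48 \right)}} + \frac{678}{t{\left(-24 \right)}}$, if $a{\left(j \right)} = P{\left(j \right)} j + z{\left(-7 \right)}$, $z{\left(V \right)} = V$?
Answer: $- \frac{209227}{6378} \approx -32.805$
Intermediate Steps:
$t{\left(s \right)} = 41 + s^{2} + 70 s$
$a{\left(j \right)} = -7 - 5 j$ ($a{\left(j \right)} = - 5 j - 7 = -7 - 5 j$)
$\frac{a{\left(-40 \right)}}{Q{\left(-48 \right)}} + \frac{678}{t{\left(-24 \right)}} = \frac{-7 - -200}{-6} + \frac{678}{41 + \left(-24\right)^{2} + 70 \left(-24\right)} = \left(-7 + 200\right) \left(- \frac{1}{6}\right) + \frac{678}{41 + 576 - 1680} = 193 \left(- \frac{1}{6}\right) + \frac{678}{-1063} = - \frac{193}{6} + 678 \left(- \frac{1}{1063}\right) = - \frac{193}{6} - \frac{678}{1063} = - \frac{209227}{6378}$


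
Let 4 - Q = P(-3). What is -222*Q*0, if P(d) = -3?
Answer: 0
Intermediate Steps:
Q = 7 (Q = 4 - 1*(-3) = 4 + 3 = 7)
-222*Q*0 = -1554*0 = -222*0 = 0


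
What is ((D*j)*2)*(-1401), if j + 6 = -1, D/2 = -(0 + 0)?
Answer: 0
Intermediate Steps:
D = 0 (D = 2*(-(0 + 0)) = 2*(-1*0) = 2*0 = 0)
j = -7 (j = -6 - 1 = -7)
((D*j)*2)*(-1401) = ((0*(-7))*2)*(-1401) = (0*2)*(-1401) = 0*(-1401) = 0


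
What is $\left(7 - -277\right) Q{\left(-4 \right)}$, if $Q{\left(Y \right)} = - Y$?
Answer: $1136$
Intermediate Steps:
$\left(7 - -277\right) Q{\left(-4 \right)} = \left(7 - -277\right) \left(\left(-1\right) \left(-4\right)\right) = \left(7 + 277\right) 4 = 284 \cdot 4 = 1136$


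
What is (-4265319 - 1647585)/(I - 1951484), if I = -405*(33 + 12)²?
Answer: 5912904/2771609 ≈ 2.1334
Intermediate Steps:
I = -820125 (I = -405*45² = -405*2025 = -820125)
(-4265319 - 1647585)/(I - 1951484) = (-4265319 - 1647585)/(-820125 - 1951484) = -5912904/(-2771609) = -5912904*(-1/2771609) = 5912904/2771609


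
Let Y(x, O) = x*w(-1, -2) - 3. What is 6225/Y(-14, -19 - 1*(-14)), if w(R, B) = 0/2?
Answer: -2075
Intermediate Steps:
w(R, B) = 0 (w(R, B) = 0*(½) = 0)
Y(x, O) = -3 (Y(x, O) = x*0 - 3 = 0 - 3 = -3)
6225/Y(-14, -19 - 1*(-14)) = 6225/(-3) = 6225*(-⅓) = -2075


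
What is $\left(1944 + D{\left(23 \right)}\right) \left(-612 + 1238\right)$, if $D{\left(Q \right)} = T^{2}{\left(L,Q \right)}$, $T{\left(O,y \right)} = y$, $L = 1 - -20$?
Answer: $1548098$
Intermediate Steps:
$L = 21$ ($L = 1 + 20 = 21$)
$D{\left(Q \right)} = Q^{2}$
$\left(1944 + D{\left(23 \right)}\right) \left(-612 + 1238\right) = \left(1944 + 23^{2}\right) \left(-612 + 1238\right) = \left(1944 + 529\right) 626 = 2473 \cdot 626 = 1548098$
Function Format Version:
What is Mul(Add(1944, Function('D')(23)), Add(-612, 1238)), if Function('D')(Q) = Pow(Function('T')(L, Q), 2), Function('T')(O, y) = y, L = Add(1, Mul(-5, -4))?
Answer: 1548098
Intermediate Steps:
L = 21 (L = Add(1, 20) = 21)
Function('D')(Q) = Pow(Q, 2)
Mul(Add(1944, Function('D')(23)), Add(-612, 1238)) = Mul(Add(1944, Pow(23, 2)), Add(-612, 1238)) = Mul(Add(1944, 529), 626) = Mul(2473, 626) = 1548098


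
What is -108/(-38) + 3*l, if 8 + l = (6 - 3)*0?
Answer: -402/19 ≈ -21.158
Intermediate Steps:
l = -8 (l = -8 + (6 - 3)*0 = -8 + 3*0 = -8 + 0 = -8)
-108/(-38) + 3*l = -108/(-38) + 3*(-8) = -108*(-1/38) - 24 = 54/19 - 24 = -402/19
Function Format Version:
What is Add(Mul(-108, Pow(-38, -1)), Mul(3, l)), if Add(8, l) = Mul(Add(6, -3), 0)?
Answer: Rational(-402, 19) ≈ -21.158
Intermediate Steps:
l = -8 (l = Add(-8, Mul(Add(6, -3), 0)) = Add(-8, Mul(3, 0)) = Add(-8, 0) = -8)
Add(Mul(-108, Pow(-38, -1)), Mul(3, l)) = Add(Mul(-108, Pow(-38, -1)), Mul(3, -8)) = Add(Mul(-108, Rational(-1, 38)), -24) = Add(Rational(54, 19), -24) = Rational(-402, 19)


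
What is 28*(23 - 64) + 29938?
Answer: 28790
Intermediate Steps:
28*(23 - 64) + 29938 = 28*(-41) + 29938 = -1148 + 29938 = 28790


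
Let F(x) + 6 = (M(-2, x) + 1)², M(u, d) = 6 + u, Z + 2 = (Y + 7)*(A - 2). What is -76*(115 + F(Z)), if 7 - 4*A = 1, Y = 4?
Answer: -10184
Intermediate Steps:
A = 3/2 (A = 7/4 - ¼*1 = 7/4 - ¼ = 3/2 ≈ 1.5000)
Z = -15/2 (Z = -2 + (4 + 7)*(3/2 - 2) = -2 + 11*(-½) = -2 - 11/2 = -15/2 ≈ -7.5000)
F(x) = 19 (F(x) = -6 + ((6 - 2) + 1)² = -6 + (4 + 1)² = -6 + 5² = -6 + 25 = 19)
-76*(115 + F(Z)) = -76*(115 + 19) = -76*134 = -10184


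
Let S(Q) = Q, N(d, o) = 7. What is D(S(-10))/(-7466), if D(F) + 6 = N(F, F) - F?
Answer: -11/7466 ≈ -0.0014733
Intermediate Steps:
D(F) = 1 - F (D(F) = -6 + (7 - F) = 1 - F)
D(S(-10))/(-7466) = (1 - 1*(-10))/(-7466) = (1 + 10)*(-1/7466) = 11*(-1/7466) = -11/7466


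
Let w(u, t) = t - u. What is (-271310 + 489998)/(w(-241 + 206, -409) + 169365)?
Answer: 218688/168991 ≈ 1.2941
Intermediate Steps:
(-271310 + 489998)/(w(-241 + 206, -409) + 169365) = (-271310 + 489998)/((-409 - (-241 + 206)) + 169365) = 218688/((-409 - 1*(-35)) + 169365) = 218688/((-409 + 35) + 169365) = 218688/(-374 + 169365) = 218688/168991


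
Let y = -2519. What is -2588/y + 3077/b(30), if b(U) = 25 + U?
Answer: 717573/12595 ≈ 56.973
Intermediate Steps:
-2588/y + 3077/b(30) = -2588/(-2519) + 3077/(25 + 30) = -2588*(-1/2519) + 3077/55 = 2588/2519 + 3077*(1/55) = 2588/2519 + 3077/55 = 717573/12595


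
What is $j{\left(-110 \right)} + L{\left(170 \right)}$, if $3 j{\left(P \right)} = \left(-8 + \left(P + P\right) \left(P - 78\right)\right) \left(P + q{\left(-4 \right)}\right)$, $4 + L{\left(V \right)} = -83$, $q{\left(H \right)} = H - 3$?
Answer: $-1612815$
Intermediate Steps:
$q{\left(H \right)} = -3 + H$ ($q{\left(H \right)} = H - 3 = -3 + H$)
$L{\left(V \right)} = -87$ ($L{\left(V \right)} = -4 - 83 = -87$)
$j{\left(P \right)} = \frac{\left(-8 + 2 P \left(-78 + P\right)\right) \left(-7 + P\right)}{3}$ ($j{\left(P \right)} = \frac{\left(-8 + \left(P + P\right) \left(P - 78\right)\right) \left(P - 7\right)}{3} = \frac{\left(-8 + 2 P \left(-78 + P\right)\right) \left(P - 7\right)}{3} = \frac{\left(-8 + 2 P \left(-78 + P\right)\right) \left(-7 + P\right)}{3}$)
$j{\left(-110 \right)} + L{\left(170 \right)} = \left(\frac{56}{3} - \frac{170 \left(-110\right)^{2}}{3} + \frac{2 \left(-110\right)^{3}}{3} + \frac{1084}{3} \left(-110\right)\right) - 87 = \left(\frac{56}{3} - \frac{2057000}{3} + \frac{2}{3} \left(-1331000\right) - \frac{119240}{3}\right) - 87 = \left(\frac{56}{3} - \frac{2057000}{3} - \frac{2662000}{3} - \frac{119240}{3}\right) - 87 = -1612728 - 87 = -1612815$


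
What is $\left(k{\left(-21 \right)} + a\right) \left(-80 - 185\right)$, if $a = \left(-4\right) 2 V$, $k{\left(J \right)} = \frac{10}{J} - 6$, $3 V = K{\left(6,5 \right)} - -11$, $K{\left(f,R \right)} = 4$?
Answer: $\frac{258640}{21} \approx 12316.0$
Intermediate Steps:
$V = 5$ ($V = \frac{4 - -11}{3} = \frac{4 + 11}{3} = \frac{1}{3} \cdot 15 = 5$)
$k{\left(J \right)} = -6 + \frac{10}{J}$
$a = -40$ ($a = \left(-4\right) 2 \cdot 5 = \left(-8\right) 5 = -40$)
$\left(k{\left(-21 \right)} + a\right) \left(-80 - 185\right) = \left(\left(-6 + \frac{10}{-21}\right) - 40\right) \left(-80 - 185\right) = \left(\left(-6 + 10 \left(- \frac{1}{21}\right)\right) - 40\right) \left(-265\right) = \left(\left(-6 - \frac{10}{21}\right) - 40\right) \left(-265\right) = \left(- \frac{136}{21} - 40\right) \left(-265\right) = \left(- \frac{976}{21}\right) \left(-265\right) = \frac{258640}{21}$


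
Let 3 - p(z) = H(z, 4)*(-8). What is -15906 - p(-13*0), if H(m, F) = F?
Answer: -15941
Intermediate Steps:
p(z) = 35 (p(z) = 3 - 4*(-8) = 3 - 1*(-32) = 3 + 32 = 35)
-15906 - p(-13*0) = -15906 - 1*35 = -15906 - 35 = -15941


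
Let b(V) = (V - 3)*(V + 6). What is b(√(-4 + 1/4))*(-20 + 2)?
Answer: 783/2 - 27*I*√15 ≈ 391.5 - 104.57*I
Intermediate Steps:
b(V) = (-3 + V)*(6 + V)
b(√(-4 + 1/4))*(-20 + 2) = (-18 + (√(-4 + 1/4))² + 3*√(-4 + 1/4))*(-20 + 2) = (-18 + (√(-4 + ¼))² + 3*√(-4 + ¼))*(-18) = (-18 + (√(-15/4))² + 3*√(-15/4))*(-18) = (-18 + (I*√15/2)² + 3*(I*√15/2))*(-18) = (-18 - 15/4 + 3*I*√15/2)*(-18) = (-87/4 + 3*I*√15/2)*(-18) = 783/2 - 27*I*√15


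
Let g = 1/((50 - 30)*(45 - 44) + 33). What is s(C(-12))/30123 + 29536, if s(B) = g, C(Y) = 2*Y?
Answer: 47154785185/1596519 ≈ 29536.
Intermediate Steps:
g = 1/53 (g = 1/(20*1 + 33) = 1/(20 + 33) = 1/53 ≈ 0.018868)
s(B) = 1/53
s(C(-12))/30123 + 29536 = (1/53)/30123 + 29536 = (1/53)*(1/30123) + 29536 = 1/1596519 + 29536 = 47154785185/1596519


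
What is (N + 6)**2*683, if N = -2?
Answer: 10928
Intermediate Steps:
(N + 6)**2*683 = (-2 + 6)**2*683 = 4**2*683 = 16*683 = 10928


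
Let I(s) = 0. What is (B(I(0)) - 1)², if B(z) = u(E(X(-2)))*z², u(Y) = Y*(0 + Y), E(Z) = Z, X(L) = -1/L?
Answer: 1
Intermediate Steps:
u(Y) = Y² (u(Y) = Y*Y = Y²)
B(z) = z²/4 (B(z) = (-1/(-2))²*z² = (-1*(-½))²*z² = (½)²*z² = z²/4)
(B(I(0)) - 1)² = ((¼)*0² - 1)² = ((¼)*0 - 1)² = (0 - 1)² = (-1)² = 1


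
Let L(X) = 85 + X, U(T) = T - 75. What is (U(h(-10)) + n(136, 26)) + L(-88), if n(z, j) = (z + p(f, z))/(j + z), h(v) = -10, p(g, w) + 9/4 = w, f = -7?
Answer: -55945/648 ≈ -86.335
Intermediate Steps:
p(g, w) = -9/4 + w
U(T) = -75 + T
n(z, j) = (-9/4 + 2*z)/(j + z) (n(z, j) = (z + (-9/4 + z))/(j + z) = (-9/4 + 2*z)/(j + z))
(U(h(-10)) + n(136, 26)) + L(-88) = ((-75 - 10) + (-9/4 + 2*136)/(26 + 136)) + (85 - 88) = (-85 + (-9/4 + 272)/162) - 3 = (-85 + (1/162)*(1079/4)) - 3 = (-85 + 1079/648) - 3 = -54001/648 - 3 = -55945/648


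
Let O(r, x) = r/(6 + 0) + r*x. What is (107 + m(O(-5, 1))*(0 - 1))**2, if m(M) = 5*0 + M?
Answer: 458329/36 ≈ 12731.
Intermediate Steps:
O(r, x) = r/6 + r*x
m(M) = M (m(M) = 0 + M = M)
(107 + m(O(-5, 1))*(0 - 1))**2 = (107 + (-5*(1/6 + 1))*(0 - 1))**2 = (107 - 5*7/6*(-1))**2 = (107 - 35/6*(-1))**2 = (107 + 35/6)**2 = (677/6)**2 = 458329/36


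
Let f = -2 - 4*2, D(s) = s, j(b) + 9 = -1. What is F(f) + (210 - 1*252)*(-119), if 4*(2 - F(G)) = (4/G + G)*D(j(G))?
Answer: 4974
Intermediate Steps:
j(b) = -10 (j(b) = -9 - 1 = -10)
f = -10 (f = -2 - 8 = -10)
F(G) = 2 + 10/G + 5*G/2 (F(G) = 2 - (4/G + G)*(-10)/4 = 2 - (G + 4/G)*(-10)/4 = 2 - (-40/G - 10*G)/4 = 2 + (10/G + 5*G/2) = 2 + 10/G + 5*G/2)
F(f) + (210 - 1*252)*(-119) = (2 + 10/(-10) + (5/2)*(-10)) + (210 - 1*252)*(-119) = (2 + 10*(-⅒) - 25) + (210 - 252)*(-119) = (2 - 1 - 25) - 42*(-119) = -24 + 4998 = 4974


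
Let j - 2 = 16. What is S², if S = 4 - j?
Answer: 196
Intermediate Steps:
j = 18 (j = 2 + 16 = 18)
S = -14 (S = 4 - 1*18 = 4 - 18 = -14)
S² = (-14)² = 196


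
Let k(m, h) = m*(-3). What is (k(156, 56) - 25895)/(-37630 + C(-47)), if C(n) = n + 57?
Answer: 26363/37620 ≈ 0.70077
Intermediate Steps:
C(n) = 57 + n
k(m, h) = -3*m
(k(156, 56) - 25895)/(-37630 + C(-47)) = (-3*156 - 25895)/(-37630 + (57 - 47)) = (-468 - 25895)/(-37630 + 10) = -26363/(-37620) = -26363*(-1/37620) = 26363/37620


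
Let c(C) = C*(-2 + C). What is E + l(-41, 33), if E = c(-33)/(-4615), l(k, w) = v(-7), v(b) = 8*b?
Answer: -51919/923 ≈ -56.250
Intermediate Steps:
l(k, w) = -56 (l(k, w) = 8*(-7) = -56)
E = -231/923 (E = -33*(-2 - 33)/(-4615) = -33*(-35)*(-1/4615) = 1155*(-1/4615) = -231/923 ≈ -0.25027)
E + l(-41, 33) = -231/923 - 56 = -51919/923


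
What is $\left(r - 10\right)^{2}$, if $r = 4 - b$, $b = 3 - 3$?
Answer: $36$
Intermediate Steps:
$b = 0$ ($b = 3 - 3 = 0$)
$r = 4$ ($r = 4 - 0 = 4 + 0 = 4$)
$\left(r - 10\right)^{2} = \left(4 - 10\right)^{2} = \left(-6\right)^{2} = 36$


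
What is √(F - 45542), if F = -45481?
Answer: I*√91023 ≈ 301.7*I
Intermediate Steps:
√(F - 45542) = √(-45481 - 45542) = √(-91023) = I*√91023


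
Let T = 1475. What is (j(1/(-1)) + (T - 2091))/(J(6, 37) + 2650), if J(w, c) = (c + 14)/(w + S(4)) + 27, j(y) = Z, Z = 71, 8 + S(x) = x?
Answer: -218/1081 ≈ -0.20167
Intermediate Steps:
S(x) = -8 + x
j(y) = 71
J(w, c) = 27 + (14 + c)/(-4 + w) (J(w, c) = (c + 14)/(w + (-8 + 4)) + 27 = (14 + c)/(w - 4) + 27 = (14 + c)/(-4 + w) + 27 = 27 + (14 + c)/(-4 + w))
(j(1/(-1)) + (T - 2091))/(J(6, 37) + 2650) = (71 + (1475 - 2091))/((-94 + 37 + 27*6)/(-4 + 6) + 2650) = (71 - 616)/((-94 + 37 + 162)/2 + 2650) = -545/((½)*105 + 2650) = -545/(105/2 + 2650) = -545/5405/2 = -545*2/5405 = -218/1081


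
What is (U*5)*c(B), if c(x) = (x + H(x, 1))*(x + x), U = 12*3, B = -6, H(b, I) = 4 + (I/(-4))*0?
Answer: 4320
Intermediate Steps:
H(b, I) = 4 (H(b, I) = 4 + (I*(-1/4))*0 = 4 - I/4*0 = 4 + 0 = 4)
U = 36
c(x) = 2*x*(4 + x) (c(x) = (x + 4)*(x + x) = (4 + x)*(2*x) = 2*x*(4 + x))
(U*5)*c(B) = (36*5)*(2*(-6)*(4 - 6)) = 180*(2*(-6)*(-2)) = 180*24 = 4320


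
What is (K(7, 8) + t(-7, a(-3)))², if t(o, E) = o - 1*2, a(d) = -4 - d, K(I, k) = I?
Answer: 4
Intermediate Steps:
t(o, E) = -2 + o (t(o, E) = o - 2 = -2 + o)
(K(7, 8) + t(-7, a(-3)))² = (7 + (-2 - 7))² = (7 - 9)² = (-2)² = 4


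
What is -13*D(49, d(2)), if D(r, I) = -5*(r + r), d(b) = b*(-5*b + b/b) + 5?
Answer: 6370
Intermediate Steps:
d(b) = 5 + b*(1 - 5*b) (d(b) = b*(-5*b + 1) + 5 = b*(1 - 5*b) + 5 = 5 + b*(1 - 5*b))
D(r, I) = -10*r
-13*D(49, d(2)) = -(-130)*49 = -13*(-490) = 6370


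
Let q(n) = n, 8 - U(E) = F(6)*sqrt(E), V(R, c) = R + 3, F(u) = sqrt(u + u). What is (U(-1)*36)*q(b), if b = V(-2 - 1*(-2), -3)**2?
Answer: 2592 - 648*I*sqrt(3) ≈ 2592.0 - 1122.4*I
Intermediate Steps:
F(u) = sqrt(2)*sqrt(u) (F(u) = sqrt(2*u) = sqrt(2)*sqrt(u))
V(R, c) = 3 + R
U(E) = 8 - 2*sqrt(3)*sqrt(E) (U(E) = 8 - sqrt(2)*sqrt(6)*sqrt(E) = 8 - 2*sqrt(3)*sqrt(E))
b = 9 (b = (3 + (-2 - 1*(-2)))**2 = (3 + (-2 + 2))**2 = (3 + 0)**2 = 3**2 = 9)
(U(-1)*36)*q(b) = ((8 - 2*sqrt(3)*sqrt(-1))*36)*9 = ((8 - 2*sqrt(3)*I)*36)*9 = ((8 - 2*I*sqrt(3))*36)*9 = (288 - 72*I*sqrt(3))*9 = 2592 - 648*I*sqrt(3)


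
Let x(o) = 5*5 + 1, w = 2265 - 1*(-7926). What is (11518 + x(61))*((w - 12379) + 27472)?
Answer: 291878496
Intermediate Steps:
w = 10191 (w = 2265 + 7926 = 10191)
x(o) = 26 (x(o) = 25 + 1 = 26)
(11518 + x(61))*((w - 12379) + 27472) = (11518 + 26)*((10191 - 12379) + 27472) = 11544*(-2188 + 27472) = 11544*25284 = 291878496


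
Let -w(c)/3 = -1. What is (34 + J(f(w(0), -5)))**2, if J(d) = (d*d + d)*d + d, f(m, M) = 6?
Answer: 85264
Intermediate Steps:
w(c) = 3 (w(c) = -3*(-1) = 3)
J(d) = d + d*(d + d**2) (J(d) = (d**2 + d)*d + d = (d + d**2)*d + d = d*(d + d**2) + d = d + d*(d + d**2))
(34 + J(f(w(0), -5)))**2 = (34 + 6*(1 + 6 + 6**2))**2 = (34 + 6*(1 + 6 + 36))**2 = (34 + 6*43)**2 = (34 + 258)**2 = 292**2 = 85264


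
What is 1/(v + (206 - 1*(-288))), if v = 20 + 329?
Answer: 1/843 ≈ 0.0011862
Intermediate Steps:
v = 349
1/(v + (206 - 1*(-288))) = 1/(349 + (206 - 1*(-288))) = 1/(349 + (206 + 288)) = 1/(349 + 494) = 1/843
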